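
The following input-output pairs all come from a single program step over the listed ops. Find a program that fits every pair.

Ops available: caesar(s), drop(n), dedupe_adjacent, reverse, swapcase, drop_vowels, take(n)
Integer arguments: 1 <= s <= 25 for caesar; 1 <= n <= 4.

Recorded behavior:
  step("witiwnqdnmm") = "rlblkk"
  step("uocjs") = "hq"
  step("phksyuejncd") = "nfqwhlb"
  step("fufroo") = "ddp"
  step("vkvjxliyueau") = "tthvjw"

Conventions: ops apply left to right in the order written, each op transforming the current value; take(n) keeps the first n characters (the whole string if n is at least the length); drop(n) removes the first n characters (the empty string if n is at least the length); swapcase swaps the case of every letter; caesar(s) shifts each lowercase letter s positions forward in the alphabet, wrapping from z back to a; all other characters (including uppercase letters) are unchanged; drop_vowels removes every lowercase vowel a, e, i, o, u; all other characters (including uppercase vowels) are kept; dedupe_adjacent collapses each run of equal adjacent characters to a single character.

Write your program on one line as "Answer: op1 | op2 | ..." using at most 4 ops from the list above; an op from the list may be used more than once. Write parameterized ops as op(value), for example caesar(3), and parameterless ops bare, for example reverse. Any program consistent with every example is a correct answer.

drop_vowels | caesar(24) | drop_vowels

Check, running the answer program on each example:
  "witiwnqdnmm" -> "wtwnqdnmm" -> "uruloblkk" -> "rlblkk"
  "uocjs" -> "cjs" -> "ahq" -> "hq"
  "phksyuejncd" -> "phksyjncd" -> "nfiqwhlab" -> "nfqwhlb"
  "fufroo" -> "ffr" -> "ddp" -> "ddp"
  "vkvjxliyueau" -> "vkvjxly" -> "tithvjw" -> "tthvjw"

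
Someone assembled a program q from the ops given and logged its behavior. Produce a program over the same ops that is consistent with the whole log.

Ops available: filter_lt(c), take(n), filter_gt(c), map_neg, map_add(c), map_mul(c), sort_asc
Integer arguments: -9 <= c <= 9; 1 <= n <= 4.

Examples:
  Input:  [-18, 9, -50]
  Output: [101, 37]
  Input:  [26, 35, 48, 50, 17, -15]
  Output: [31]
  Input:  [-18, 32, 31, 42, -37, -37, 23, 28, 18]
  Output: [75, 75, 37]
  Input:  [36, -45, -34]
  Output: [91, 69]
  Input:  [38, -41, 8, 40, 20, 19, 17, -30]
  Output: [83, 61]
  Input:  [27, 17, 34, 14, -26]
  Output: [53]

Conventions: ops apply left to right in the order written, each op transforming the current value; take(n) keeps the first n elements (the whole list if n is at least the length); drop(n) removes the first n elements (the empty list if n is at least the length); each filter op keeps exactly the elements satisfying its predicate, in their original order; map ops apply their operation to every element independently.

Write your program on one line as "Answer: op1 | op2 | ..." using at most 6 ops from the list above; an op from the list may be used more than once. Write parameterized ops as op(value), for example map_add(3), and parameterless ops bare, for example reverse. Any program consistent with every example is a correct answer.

sort_asc | map_mul(2) | map_add(-1) | filter_lt(-4) | map_neg

Check, running the answer program on each example:
  [-18, 9, -50] -> [-50, -18, 9] -> [-100, -36, 18] -> [-101, -37, 17] -> [-101, -37] -> [101, 37]
  [26, 35, 48, 50, 17, -15] -> [-15, 17, 26, 35, 48, 50] -> [-30, 34, 52, 70, 96, 100] -> [-31, 33, 51, 69, 95, 99] -> [-31] -> [31]
  [-18, 32, 31, 42, -37, -37, 23, 28, 18] -> [-37, -37, -18, 18, 23, 28, 31, 32, 42] -> [-74, -74, -36, 36, 46, 56, 62, 64, 84] -> [-75, -75, -37, 35, 45, 55, 61, 63, 83] -> [-75, -75, -37] -> [75, 75, 37]
  [36, -45, -34] -> [-45, -34, 36] -> [-90, -68, 72] -> [-91, -69, 71] -> [-91, -69] -> [91, 69]
  [38, -41, 8, 40, 20, 19, 17, -30] -> [-41, -30, 8, 17, 19, 20, 38, 40] -> [-82, -60, 16, 34, 38, 40, 76, 80] -> [-83, -61, 15, 33, 37, 39, 75, 79] -> [-83, -61] -> [83, 61]
  [27, 17, 34, 14, -26] -> [-26, 14, 17, 27, 34] -> [-52, 28, 34, 54, 68] -> [-53, 27, 33, 53, 67] -> [-53] -> [53]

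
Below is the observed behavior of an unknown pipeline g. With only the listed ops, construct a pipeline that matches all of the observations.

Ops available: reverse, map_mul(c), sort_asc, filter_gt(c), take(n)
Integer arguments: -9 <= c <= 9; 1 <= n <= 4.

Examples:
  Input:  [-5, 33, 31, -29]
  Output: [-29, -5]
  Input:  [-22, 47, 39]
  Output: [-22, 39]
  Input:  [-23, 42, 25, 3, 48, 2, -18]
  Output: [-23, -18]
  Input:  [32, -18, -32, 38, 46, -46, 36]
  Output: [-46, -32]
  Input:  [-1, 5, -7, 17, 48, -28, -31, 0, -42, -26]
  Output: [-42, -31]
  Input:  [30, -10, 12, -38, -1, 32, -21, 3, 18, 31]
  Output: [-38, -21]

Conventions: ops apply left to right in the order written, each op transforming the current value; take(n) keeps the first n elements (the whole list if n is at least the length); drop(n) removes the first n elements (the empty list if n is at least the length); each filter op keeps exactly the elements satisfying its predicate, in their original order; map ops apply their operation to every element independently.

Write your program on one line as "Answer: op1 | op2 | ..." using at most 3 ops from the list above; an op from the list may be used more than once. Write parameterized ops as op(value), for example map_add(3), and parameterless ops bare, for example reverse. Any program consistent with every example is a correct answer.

sort_asc | take(4) | take(2)

Check, running the answer program on each example:
  [-5, 33, 31, -29] -> [-29, -5, 31, 33] -> [-29, -5, 31, 33] -> [-29, -5]
  [-22, 47, 39] -> [-22, 39, 47] -> [-22, 39, 47] -> [-22, 39]
  [-23, 42, 25, 3, 48, 2, -18] -> [-23, -18, 2, 3, 25, 42, 48] -> [-23, -18, 2, 3] -> [-23, -18]
  [32, -18, -32, 38, 46, -46, 36] -> [-46, -32, -18, 32, 36, 38, 46] -> [-46, -32, -18, 32] -> [-46, -32]
  [-1, 5, -7, 17, 48, -28, -31, 0, -42, -26] -> [-42, -31, -28, -26, -7, -1, 0, 5, 17, 48] -> [-42, -31, -28, -26] -> [-42, -31]
  [30, -10, 12, -38, -1, 32, -21, 3, 18, 31] -> [-38, -21, -10, -1, 3, 12, 18, 30, 31, 32] -> [-38, -21, -10, -1] -> [-38, -21]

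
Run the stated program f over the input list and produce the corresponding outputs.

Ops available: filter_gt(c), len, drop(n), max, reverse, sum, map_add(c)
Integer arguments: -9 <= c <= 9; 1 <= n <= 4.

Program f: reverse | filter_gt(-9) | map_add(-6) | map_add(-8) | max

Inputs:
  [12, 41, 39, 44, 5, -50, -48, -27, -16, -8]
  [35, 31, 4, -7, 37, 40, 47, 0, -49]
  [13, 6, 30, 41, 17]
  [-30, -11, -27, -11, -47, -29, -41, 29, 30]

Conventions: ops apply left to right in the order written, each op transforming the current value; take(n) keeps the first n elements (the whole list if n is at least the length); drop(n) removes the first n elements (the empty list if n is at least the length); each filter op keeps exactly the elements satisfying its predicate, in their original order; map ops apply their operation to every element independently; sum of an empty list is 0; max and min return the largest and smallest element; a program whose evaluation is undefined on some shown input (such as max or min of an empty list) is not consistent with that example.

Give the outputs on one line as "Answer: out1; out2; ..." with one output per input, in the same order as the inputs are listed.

Execution, op by op:
  [12, 41, 39, 44, 5, -50, -48, -27, -16, -8] -> [-8, -16, -27, -48, -50, 5, 44, 39, 41, 12] -> [-8, 5, 44, 39, 41, 12] -> [-14, -1, 38, 33, 35, 6] -> [-22, -9, 30, 25, 27, -2] -> 30
  [35, 31, 4, -7, 37, 40, 47, 0, -49] -> [-49, 0, 47, 40, 37, -7, 4, 31, 35] -> [0, 47, 40, 37, -7, 4, 31, 35] -> [-6, 41, 34, 31, -13, -2, 25, 29] -> [-14, 33, 26, 23, -21, -10, 17, 21] -> 33
  [13, 6, 30, 41, 17] -> [17, 41, 30, 6, 13] -> [17, 41, 30, 6, 13] -> [11, 35, 24, 0, 7] -> [3, 27, 16, -8, -1] -> 27
  [-30, -11, -27, -11, -47, -29, -41, 29, 30] -> [30, 29, -41, -29, -47, -11, -27, -11, -30] -> [30, 29] -> [24, 23] -> [16, 15] -> 16

30; 33; 27; 16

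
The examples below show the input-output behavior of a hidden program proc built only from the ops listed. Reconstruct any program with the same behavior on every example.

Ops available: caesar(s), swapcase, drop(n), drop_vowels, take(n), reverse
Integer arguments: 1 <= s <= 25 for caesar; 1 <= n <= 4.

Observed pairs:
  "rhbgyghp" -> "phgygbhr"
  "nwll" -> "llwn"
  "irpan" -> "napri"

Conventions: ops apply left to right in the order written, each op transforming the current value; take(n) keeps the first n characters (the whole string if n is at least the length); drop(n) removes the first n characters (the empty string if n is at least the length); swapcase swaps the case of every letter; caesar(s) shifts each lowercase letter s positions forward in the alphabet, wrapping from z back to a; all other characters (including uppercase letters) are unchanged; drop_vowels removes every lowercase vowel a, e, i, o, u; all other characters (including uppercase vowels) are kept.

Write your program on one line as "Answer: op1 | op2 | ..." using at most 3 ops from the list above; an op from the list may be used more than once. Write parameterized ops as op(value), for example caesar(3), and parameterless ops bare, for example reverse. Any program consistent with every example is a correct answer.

swapcase | reverse | swapcase

Check, running the answer program on each example:
  "rhbgyghp" -> "RHBGYGHP" -> "PHGYGBHR" -> "phgygbhr"
  "nwll" -> "NWLL" -> "LLWN" -> "llwn"
  "irpan" -> "IRPAN" -> "NAPRI" -> "napri"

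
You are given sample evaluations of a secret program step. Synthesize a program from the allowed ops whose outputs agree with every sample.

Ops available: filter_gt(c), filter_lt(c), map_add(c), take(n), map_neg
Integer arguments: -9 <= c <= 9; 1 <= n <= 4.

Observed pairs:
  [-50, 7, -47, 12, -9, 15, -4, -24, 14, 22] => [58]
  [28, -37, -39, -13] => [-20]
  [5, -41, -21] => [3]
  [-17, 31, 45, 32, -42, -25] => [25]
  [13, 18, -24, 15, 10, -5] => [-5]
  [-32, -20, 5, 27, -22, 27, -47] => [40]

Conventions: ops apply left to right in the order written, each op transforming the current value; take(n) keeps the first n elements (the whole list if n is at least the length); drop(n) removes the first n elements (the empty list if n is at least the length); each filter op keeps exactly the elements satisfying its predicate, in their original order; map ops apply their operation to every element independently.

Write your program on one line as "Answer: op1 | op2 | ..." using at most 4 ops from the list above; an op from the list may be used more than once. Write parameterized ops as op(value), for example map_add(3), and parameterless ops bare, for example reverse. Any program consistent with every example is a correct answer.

map_neg | map_add(5) | map_add(3) | take(1)

Check, running the answer program on each example:
  [-50, 7, -47, 12, -9, 15, -4, -24, 14, 22] -> [50, -7, 47, -12, 9, -15, 4, 24, -14, -22] -> [55, -2, 52, -7, 14, -10, 9, 29, -9, -17] -> [58, 1, 55, -4, 17, -7, 12, 32, -6, -14] -> [58]
  [28, -37, -39, -13] -> [-28, 37, 39, 13] -> [-23, 42, 44, 18] -> [-20, 45, 47, 21] -> [-20]
  [5, -41, -21] -> [-5, 41, 21] -> [0, 46, 26] -> [3, 49, 29] -> [3]
  [-17, 31, 45, 32, -42, -25] -> [17, -31, -45, -32, 42, 25] -> [22, -26, -40, -27, 47, 30] -> [25, -23, -37, -24, 50, 33] -> [25]
  [13, 18, -24, 15, 10, -5] -> [-13, -18, 24, -15, -10, 5] -> [-8, -13, 29, -10, -5, 10] -> [-5, -10, 32, -7, -2, 13] -> [-5]
  [-32, -20, 5, 27, -22, 27, -47] -> [32, 20, -5, -27, 22, -27, 47] -> [37, 25, 0, -22, 27, -22, 52] -> [40, 28, 3, -19, 30, -19, 55] -> [40]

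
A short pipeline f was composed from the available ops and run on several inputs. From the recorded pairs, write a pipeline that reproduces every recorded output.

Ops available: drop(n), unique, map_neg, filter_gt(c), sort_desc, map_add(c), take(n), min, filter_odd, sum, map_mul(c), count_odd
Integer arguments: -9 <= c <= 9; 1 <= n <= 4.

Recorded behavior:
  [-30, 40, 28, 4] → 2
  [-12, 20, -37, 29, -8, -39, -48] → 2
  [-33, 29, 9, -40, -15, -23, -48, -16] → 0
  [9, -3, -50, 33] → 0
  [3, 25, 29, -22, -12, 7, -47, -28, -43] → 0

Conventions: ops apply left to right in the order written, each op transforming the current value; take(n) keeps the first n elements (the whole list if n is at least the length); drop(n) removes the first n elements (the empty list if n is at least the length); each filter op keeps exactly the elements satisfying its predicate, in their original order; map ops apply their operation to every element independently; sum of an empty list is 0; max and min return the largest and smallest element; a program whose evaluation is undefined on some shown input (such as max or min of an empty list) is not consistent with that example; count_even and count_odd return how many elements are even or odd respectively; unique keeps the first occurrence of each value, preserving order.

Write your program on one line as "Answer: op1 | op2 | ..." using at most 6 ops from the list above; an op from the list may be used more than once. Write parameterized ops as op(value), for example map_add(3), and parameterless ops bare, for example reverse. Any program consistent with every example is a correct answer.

map_neg | map_mul(3) | map_add(9) | take(2) | count_odd

Check, running the answer program on each example:
  [-30, 40, 28, 4] -> [30, -40, -28, -4] -> [90, -120, -84, -12] -> [99, -111, -75, -3] -> [99, -111] -> 2
  [-12, 20, -37, 29, -8, -39, -48] -> [12, -20, 37, -29, 8, 39, 48] -> [36, -60, 111, -87, 24, 117, 144] -> [45, -51, 120, -78, 33, 126, 153] -> [45, -51] -> 2
  [-33, 29, 9, -40, -15, -23, -48, -16] -> [33, -29, -9, 40, 15, 23, 48, 16] -> [99, -87, -27, 120, 45, 69, 144, 48] -> [108, -78, -18, 129, 54, 78, 153, 57] -> [108, -78] -> 0
  [9, -3, -50, 33] -> [-9, 3, 50, -33] -> [-27, 9, 150, -99] -> [-18, 18, 159, -90] -> [-18, 18] -> 0
  [3, 25, 29, -22, -12, 7, -47, -28, -43] -> [-3, -25, -29, 22, 12, -7, 47, 28, 43] -> [-9, -75, -87, 66, 36, -21, 141, 84, 129] -> [0, -66, -78, 75, 45, -12, 150, 93, 138] -> [0, -66] -> 0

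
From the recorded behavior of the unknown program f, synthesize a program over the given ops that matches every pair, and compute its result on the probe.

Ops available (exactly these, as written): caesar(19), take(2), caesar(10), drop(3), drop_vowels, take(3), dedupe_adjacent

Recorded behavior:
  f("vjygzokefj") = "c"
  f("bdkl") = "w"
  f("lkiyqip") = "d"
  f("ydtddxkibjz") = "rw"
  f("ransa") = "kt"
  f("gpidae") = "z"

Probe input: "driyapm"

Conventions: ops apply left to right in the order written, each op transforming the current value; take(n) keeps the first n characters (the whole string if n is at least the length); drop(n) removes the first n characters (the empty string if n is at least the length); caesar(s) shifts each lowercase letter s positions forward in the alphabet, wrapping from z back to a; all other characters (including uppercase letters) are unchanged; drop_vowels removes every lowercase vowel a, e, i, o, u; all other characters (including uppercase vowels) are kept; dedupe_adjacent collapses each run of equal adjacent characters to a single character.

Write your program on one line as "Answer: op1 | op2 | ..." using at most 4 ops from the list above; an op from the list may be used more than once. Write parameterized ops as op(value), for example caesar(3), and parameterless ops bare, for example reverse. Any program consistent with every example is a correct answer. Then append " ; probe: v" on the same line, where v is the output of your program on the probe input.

caesar(19) | take(2) | drop_vowels ; probe: "wk"

Check, running the answer program on each example:
  "vjygzokefj" -> "ocrzshdxyc" -> "oc" -> "c"
  "bdkl" -> "uwde" -> "uw" -> "w"
  "lkiyqip" -> "edbrjbi" -> "ed" -> "d"
  "ydtddxkibjz" -> "rwmwwqdbucs" -> "rw" -> "rw"
  "ransa" -> "ktglt" -> "kt" -> "kt"
  "gpidae" -> "zibwtx" -> "zi" -> "z"
  probe: "driyapm" -> "wkbrtif" -> "wk" -> "wk"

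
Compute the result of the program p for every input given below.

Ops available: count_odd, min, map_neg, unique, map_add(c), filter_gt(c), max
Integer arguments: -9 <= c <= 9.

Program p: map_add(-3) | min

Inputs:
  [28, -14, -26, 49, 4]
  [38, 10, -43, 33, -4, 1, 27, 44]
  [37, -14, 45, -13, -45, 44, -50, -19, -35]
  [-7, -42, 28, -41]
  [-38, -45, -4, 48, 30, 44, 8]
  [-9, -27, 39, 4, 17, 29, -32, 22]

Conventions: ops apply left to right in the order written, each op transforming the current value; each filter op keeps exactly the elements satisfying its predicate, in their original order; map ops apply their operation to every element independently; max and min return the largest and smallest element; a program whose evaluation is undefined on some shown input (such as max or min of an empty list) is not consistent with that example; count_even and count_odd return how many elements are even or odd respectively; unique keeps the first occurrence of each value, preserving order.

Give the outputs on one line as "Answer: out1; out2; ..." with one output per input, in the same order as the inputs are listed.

Execution, op by op:
  [28, -14, -26, 49, 4] -> [25, -17, -29, 46, 1] -> -29
  [38, 10, -43, 33, -4, 1, 27, 44] -> [35, 7, -46, 30, -7, -2, 24, 41] -> -46
  [37, -14, 45, -13, -45, 44, -50, -19, -35] -> [34, -17, 42, -16, -48, 41, -53, -22, -38] -> -53
  [-7, -42, 28, -41] -> [-10, -45, 25, -44] -> -45
  [-38, -45, -4, 48, 30, 44, 8] -> [-41, -48, -7, 45, 27, 41, 5] -> -48
  [-9, -27, 39, 4, 17, 29, -32, 22] -> [-12, -30, 36, 1, 14, 26, -35, 19] -> -35

-29; -46; -53; -45; -48; -35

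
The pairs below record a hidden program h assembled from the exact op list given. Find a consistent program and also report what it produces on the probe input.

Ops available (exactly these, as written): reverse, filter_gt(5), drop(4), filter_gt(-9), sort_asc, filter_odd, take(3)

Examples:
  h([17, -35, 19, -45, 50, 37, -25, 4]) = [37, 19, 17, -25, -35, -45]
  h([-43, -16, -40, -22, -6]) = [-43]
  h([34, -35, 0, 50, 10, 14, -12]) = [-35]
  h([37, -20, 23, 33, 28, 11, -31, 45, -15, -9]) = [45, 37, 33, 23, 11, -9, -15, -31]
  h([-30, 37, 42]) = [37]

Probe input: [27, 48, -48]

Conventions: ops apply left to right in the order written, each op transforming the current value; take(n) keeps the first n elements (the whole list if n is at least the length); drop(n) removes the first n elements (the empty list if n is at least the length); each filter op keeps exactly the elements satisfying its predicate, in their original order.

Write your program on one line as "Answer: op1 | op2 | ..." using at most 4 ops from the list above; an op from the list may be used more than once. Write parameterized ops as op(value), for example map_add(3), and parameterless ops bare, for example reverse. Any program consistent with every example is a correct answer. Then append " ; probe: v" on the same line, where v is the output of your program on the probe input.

sort_asc | reverse | filter_odd ; probe: [27]

Check, running the answer program on each example:
  [17, -35, 19, -45, 50, 37, -25, 4] -> [-45, -35, -25, 4, 17, 19, 37, 50] -> [50, 37, 19, 17, 4, -25, -35, -45] -> [37, 19, 17, -25, -35, -45]
  [-43, -16, -40, -22, -6] -> [-43, -40, -22, -16, -6] -> [-6, -16, -22, -40, -43] -> [-43]
  [34, -35, 0, 50, 10, 14, -12] -> [-35, -12, 0, 10, 14, 34, 50] -> [50, 34, 14, 10, 0, -12, -35] -> [-35]
  [37, -20, 23, 33, 28, 11, -31, 45, -15, -9] -> [-31, -20, -15, -9, 11, 23, 28, 33, 37, 45] -> [45, 37, 33, 28, 23, 11, -9, -15, -20, -31] -> [45, 37, 33, 23, 11, -9, -15, -31]
  [-30, 37, 42] -> [-30, 37, 42] -> [42, 37, -30] -> [37]
  probe: [27, 48, -48] -> [-48, 27, 48] -> [48, 27, -48] -> [27]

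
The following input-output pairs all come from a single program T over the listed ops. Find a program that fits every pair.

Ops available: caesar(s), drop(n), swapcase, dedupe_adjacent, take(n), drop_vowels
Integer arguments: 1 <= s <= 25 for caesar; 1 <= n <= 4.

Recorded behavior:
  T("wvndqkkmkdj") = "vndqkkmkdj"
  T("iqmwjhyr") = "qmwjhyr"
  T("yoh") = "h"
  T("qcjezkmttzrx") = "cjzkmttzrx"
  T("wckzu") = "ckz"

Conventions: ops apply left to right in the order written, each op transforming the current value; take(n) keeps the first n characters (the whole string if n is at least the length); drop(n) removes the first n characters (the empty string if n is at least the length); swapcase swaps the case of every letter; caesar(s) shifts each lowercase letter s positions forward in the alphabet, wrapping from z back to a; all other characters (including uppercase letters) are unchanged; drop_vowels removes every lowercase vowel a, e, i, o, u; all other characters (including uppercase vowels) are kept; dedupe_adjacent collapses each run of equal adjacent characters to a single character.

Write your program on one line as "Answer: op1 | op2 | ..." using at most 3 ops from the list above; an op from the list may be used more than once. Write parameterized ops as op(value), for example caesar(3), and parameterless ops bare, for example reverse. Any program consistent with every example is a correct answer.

drop(1) | drop_vowels

Check, running the answer program on each example:
  "wvndqkkmkdj" -> "vndqkkmkdj" -> "vndqkkmkdj"
  "iqmwjhyr" -> "qmwjhyr" -> "qmwjhyr"
  "yoh" -> "oh" -> "h"
  "qcjezkmttzrx" -> "cjezkmttzrx" -> "cjzkmttzrx"
  "wckzu" -> "ckzu" -> "ckz"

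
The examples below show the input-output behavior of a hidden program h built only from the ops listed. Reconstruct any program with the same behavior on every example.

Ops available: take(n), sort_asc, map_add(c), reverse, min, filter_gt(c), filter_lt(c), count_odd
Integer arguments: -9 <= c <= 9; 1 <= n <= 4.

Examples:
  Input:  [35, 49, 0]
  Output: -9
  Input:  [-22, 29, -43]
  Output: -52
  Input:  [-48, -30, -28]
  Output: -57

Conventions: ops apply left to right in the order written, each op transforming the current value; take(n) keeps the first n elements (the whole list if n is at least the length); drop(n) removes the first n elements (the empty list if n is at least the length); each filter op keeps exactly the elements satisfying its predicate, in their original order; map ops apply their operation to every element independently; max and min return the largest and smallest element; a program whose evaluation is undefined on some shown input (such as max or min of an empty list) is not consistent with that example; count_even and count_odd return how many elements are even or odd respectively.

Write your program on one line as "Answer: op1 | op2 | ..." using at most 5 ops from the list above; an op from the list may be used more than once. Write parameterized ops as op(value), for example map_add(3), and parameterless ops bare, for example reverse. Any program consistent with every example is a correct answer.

map_add(-9) | filter_lt(-2) | reverse | sort_asc | min

Check, running the answer program on each example:
  [35, 49, 0] -> [26, 40, -9] -> [-9] -> [-9] -> [-9] -> -9
  [-22, 29, -43] -> [-31, 20, -52] -> [-31, -52] -> [-52, -31] -> [-52, -31] -> -52
  [-48, -30, -28] -> [-57, -39, -37] -> [-57, -39, -37] -> [-37, -39, -57] -> [-57, -39, -37] -> -57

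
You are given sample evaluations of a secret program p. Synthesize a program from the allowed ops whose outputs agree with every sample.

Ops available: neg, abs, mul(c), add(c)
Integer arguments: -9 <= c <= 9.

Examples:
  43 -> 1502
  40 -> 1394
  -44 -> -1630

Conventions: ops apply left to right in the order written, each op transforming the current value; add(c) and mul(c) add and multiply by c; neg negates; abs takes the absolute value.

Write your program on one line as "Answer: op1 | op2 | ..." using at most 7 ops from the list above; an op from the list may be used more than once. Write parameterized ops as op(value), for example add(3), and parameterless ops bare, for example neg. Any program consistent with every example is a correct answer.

mul(4) | neg | add(5) | mul(9) | add(1) | neg

Check, running the answer program on each example:
  43 -> 172 -> -172 -> -167 -> -1503 -> -1502 -> 1502
  40 -> 160 -> -160 -> -155 -> -1395 -> -1394 -> 1394
  -44 -> -176 -> 176 -> 181 -> 1629 -> 1630 -> -1630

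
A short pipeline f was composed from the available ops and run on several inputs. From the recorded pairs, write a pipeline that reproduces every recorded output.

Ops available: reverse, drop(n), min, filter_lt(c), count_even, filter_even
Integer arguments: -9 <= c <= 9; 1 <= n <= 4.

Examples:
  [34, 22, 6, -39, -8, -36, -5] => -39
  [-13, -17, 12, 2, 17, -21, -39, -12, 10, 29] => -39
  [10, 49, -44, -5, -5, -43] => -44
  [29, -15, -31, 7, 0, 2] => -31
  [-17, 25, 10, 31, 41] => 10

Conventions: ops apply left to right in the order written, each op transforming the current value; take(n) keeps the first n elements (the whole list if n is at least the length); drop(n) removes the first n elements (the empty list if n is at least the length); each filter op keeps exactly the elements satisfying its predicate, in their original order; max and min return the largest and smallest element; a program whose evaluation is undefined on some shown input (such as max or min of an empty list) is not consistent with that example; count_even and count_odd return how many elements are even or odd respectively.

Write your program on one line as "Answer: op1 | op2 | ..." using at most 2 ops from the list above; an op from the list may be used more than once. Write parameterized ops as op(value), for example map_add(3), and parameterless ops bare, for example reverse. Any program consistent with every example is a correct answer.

drop(2) | min

Check, running the answer program on each example:
  [34, 22, 6, -39, -8, -36, -5] -> [6, -39, -8, -36, -5] -> -39
  [-13, -17, 12, 2, 17, -21, -39, -12, 10, 29] -> [12, 2, 17, -21, -39, -12, 10, 29] -> -39
  [10, 49, -44, -5, -5, -43] -> [-44, -5, -5, -43] -> -44
  [29, -15, -31, 7, 0, 2] -> [-31, 7, 0, 2] -> -31
  [-17, 25, 10, 31, 41] -> [10, 31, 41] -> 10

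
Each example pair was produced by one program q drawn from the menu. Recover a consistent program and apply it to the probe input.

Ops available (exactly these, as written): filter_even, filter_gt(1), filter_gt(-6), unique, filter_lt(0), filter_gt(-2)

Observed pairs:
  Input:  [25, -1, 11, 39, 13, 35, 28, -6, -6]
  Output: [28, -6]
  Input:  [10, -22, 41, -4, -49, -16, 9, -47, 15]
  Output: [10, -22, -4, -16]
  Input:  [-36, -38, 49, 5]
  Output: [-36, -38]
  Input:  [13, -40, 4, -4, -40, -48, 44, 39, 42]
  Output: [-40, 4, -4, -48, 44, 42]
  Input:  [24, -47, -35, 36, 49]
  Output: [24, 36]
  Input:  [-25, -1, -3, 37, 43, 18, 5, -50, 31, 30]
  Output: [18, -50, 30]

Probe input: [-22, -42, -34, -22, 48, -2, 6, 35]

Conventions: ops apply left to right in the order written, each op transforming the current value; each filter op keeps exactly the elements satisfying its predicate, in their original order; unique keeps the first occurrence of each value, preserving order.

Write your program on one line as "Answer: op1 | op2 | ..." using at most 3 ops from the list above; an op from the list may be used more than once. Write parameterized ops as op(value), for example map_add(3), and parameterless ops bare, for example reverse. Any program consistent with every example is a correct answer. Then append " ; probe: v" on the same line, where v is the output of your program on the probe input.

unique | filter_even ; probe: [-22, -42, -34, 48, -2, 6]

Check, running the answer program on each example:
  [25, -1, 11, 39, 13, 35, 28, -6, -6] -> [25, -1, 11, 39, 13, 35, 28, -6] -> [28, -6]
  [10, -22, 41, -4, -49, -16, 9, -47, 15] -> [10, -22, 41, -4, -49, -16, 9, -47, 15] -> [10, -22, -4, -16]
  [-36, -38, 49, 5] -> [-36, -38, 49, 5] -> [-36, -38]
  [13, -40, 4, -4, -40, -48, 44, 39, 42] -> [13, -40, 4, -4, -48, 44, 39, 42] -> [-40, 4, -4, -48, 44, 42]
  [24, -47, -35, 36, 49] -> [24, -47, -35, 36, 49] -> [24, 36]
  [-25, -1, -3, 37, 43, 18, 5, -50, 31, 30] -> [-25, -1, -3, 37, 43, 18, 5, -50, 31, 30] -> [18, -50, 30]
  probe: [-22, -42, -34, -22, 48, -2, 6, 35] -> [-22, -42, -34, 48, -2, 6, 35] -> [-22, -42, -34, 48, -2, 6]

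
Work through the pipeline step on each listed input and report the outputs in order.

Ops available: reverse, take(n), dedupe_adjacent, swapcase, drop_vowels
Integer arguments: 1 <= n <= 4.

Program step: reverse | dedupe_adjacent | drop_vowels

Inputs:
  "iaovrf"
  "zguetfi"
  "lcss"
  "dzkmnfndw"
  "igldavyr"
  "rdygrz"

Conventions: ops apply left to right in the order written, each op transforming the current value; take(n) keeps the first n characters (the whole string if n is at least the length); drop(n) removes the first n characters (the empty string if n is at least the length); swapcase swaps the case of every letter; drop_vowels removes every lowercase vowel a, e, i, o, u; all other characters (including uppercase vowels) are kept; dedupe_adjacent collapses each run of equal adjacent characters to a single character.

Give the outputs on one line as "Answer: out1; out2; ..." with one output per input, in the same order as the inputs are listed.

Execution, op by op:
  "iaovrf" -> "frvoai" -> "frvoai" -> "frv"
  "zguetfi" -> "ifteugz" -> "ifteugz" -> "ftgz"
  "lcss" -> "sscl" -> "scl" -> "scl"
  "dzkmnfndw" -> "wdnfnmkzd" -> "wdnfnmkzd" -> "wdnfnmkzd"
  "igldavyr" -> "ryvadlgi" -> "ryvadlgi" -> "ryvdlg"
  "rdygrz" -> "zrgydr" -> "zrgydr" -> "zrgydr"

"frv"; "ftgz"; "scl"; "wdnfnmkzd"; "ryvdlg"; "zrgydr"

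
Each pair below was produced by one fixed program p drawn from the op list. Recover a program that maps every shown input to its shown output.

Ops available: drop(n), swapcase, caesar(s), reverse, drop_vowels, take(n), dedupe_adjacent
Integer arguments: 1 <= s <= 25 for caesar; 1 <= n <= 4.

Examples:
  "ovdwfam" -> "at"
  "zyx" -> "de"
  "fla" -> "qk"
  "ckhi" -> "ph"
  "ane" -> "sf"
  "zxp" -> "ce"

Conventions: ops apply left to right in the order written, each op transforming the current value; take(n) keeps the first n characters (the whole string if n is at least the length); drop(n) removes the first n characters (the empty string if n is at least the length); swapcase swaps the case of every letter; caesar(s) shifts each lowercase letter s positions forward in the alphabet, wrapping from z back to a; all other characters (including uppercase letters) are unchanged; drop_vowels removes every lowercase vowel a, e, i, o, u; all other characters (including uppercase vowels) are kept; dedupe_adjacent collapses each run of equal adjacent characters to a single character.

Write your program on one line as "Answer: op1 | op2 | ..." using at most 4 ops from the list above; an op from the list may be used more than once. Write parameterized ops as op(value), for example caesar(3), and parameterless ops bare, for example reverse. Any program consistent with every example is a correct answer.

take(2) | caesar(5) | reverse

Check, running the answer program on each example:
  "ovdwfam" -> "ov" -> "ta" -> "at"
  "zyx" -> "zy" -> "ed" -> "de"
  "fla" -> "fl" -> "kq" -> "qk"
  "ckhi" -> "ck" -> "hp" -> "ph"
  "ane" -> "an" -> "fs" -> "sf"
  "zxp" -> "zx" -> "ec" -> "ce"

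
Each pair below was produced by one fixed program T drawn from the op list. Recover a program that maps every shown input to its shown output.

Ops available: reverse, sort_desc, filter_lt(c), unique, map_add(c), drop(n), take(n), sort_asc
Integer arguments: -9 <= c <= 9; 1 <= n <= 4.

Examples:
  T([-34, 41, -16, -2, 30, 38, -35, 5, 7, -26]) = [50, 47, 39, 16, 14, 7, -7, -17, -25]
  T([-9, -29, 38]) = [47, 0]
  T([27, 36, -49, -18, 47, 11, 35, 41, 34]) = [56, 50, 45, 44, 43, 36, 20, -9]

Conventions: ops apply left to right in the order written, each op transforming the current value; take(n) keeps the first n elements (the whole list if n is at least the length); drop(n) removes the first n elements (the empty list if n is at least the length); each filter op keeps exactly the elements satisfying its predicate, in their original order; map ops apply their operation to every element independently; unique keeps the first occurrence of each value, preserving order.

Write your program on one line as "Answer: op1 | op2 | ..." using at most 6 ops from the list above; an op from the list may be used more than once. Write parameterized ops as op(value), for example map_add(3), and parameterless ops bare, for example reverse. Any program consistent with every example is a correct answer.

sort_desc | sort_asc | map_add(9) | drop(1) | sort_desc

Check, running the answer program on each example:
  [-34, 41, -16, -2, 30, 38, -35, 5, 7, -26] -> [41, 38, 30, 7, 5, -2, -16, -26, -34, -35] -> [-35, -34, -26, -16, -2, 5, 7, 30, 38, 41] -> [-26, -25, -17, -7, 7, 14, 16, 39, 47, 50] -> [-25, -17, -7, 7, 14, 16, 39, 47, 50] -> [50, 47, 39, 16, 14, 7, -7, -17, -25]
  [-9, -29, 38] -> [38, -9, -29] -> [-29, -9, 38] -> [-20, 0, 47] -> [0, 47] -> [47, 0]
  [27, 36, -49, -18, 47, 11, 35, 41, 34] -> [47, 41, 36, 35, 34, 27, 11, -18, -49] -> [-49, -18, 11, 27, 34, 35, 36, 41, 47] -> [-40, -9, 20, 36, 43, 44, 45, 50, 56] -> [-9, 20, 36, 43, 44, 45, 50, 56] -> [56, 50, 45, 44, 43, 36, 20, -9]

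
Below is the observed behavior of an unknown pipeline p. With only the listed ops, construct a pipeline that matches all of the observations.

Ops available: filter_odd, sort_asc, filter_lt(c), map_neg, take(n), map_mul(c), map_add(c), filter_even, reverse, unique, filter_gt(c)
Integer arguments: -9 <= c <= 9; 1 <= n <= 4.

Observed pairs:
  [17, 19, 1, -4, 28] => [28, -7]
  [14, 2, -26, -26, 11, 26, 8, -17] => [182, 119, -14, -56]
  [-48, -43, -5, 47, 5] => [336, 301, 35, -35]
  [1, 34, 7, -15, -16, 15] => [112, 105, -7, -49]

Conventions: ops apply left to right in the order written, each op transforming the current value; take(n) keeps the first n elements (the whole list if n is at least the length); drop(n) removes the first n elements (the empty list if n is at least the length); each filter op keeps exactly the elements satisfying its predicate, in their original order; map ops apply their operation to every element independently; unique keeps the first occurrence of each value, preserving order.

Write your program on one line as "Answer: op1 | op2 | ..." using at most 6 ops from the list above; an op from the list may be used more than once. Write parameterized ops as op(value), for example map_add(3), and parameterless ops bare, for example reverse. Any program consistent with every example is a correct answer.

filter_lt(9) | map_mul(7) | sort_asc | map_mul(-1) | unique

Check, running the answer program on each example:
  [17, 19, 1, -4, 28] -> [1, -4] -> [7, -28] -> [-28, 7] -> [28, -7] -> [28, -7]
  [14, 2, -26, -26, 11, 26, 8, -17] -> [2, -26, -26, 8, -17] -> [14, -182, -182, 56, -119] -> [-182, -182, -119, 14, 56] -> [182, 182, 119, -14, -56] -> [182, 119, -14, -56]
  [-48, -43, -5, 47, 5] -> [-48, -43, -5, 5] -> [-336, -301, -35, 35] -> [-336, -301, -35, 35] -> [336, 301, 35, -35] -> [336, 301, 35, -35]
  [1, 34, 7, -15, -16, 15] -> [1, 7, -15, -16] -> [7, 49, -105, -112] -> [-112, -105, 7, 49] -> [112, 105, -7, -49] -> [112, 105, -7, -49]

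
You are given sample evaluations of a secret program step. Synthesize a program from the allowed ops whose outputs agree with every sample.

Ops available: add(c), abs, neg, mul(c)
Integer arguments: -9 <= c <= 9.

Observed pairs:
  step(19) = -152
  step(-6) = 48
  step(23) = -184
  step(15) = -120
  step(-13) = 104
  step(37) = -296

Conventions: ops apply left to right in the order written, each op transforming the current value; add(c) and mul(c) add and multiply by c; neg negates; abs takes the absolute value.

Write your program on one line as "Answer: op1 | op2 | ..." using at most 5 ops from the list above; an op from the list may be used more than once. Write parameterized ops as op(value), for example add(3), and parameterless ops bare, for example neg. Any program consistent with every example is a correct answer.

mul(-4) | neg | mul(2) | neg

Check, running the answer program on each example:
  19 -> -76 -> 76 -> 152 -> -152
  -6 -> 24 -> -24 -> -48 -> 48
  23 -> -92 -> 92 -> 184 -> -184
  15 -> -60 -> 60 -> 120 -> -120
  -13 -> 52 -> -52 -> -104 -> 104
  37 -> -148 -> 148 -> 296 -> -296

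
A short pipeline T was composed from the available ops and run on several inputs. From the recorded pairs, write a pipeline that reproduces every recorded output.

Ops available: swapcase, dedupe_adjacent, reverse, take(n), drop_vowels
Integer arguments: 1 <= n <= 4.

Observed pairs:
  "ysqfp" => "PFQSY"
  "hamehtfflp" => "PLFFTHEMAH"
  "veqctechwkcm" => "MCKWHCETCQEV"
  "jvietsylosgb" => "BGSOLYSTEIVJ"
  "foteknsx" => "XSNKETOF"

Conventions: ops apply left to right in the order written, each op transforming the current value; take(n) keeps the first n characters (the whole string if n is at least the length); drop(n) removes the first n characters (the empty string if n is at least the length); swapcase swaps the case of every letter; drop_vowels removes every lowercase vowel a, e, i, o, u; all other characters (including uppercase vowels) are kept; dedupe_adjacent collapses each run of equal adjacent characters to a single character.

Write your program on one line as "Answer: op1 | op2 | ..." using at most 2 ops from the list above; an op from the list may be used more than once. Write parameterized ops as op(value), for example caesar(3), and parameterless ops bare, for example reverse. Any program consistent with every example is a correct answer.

swapcase | reverse

Check, running the answer program on each example:
  "ysqfp" -> "YSQFP" -> "PFQSY"
  "hamehtfflp" -> "HAMEHTFFLP" -> "PLFFTHEMAH"
  "veqctechwkcm" -> "VEQCTECHWKCM" -> "MCKWHCETCQEV"
  "jvietsylosgb" -> "JVIETSYLOSGB" -> "BGSOLYSTEIVJ"
  "foteknsx" -> "FOTEKNSX" -> "XSNKETOF"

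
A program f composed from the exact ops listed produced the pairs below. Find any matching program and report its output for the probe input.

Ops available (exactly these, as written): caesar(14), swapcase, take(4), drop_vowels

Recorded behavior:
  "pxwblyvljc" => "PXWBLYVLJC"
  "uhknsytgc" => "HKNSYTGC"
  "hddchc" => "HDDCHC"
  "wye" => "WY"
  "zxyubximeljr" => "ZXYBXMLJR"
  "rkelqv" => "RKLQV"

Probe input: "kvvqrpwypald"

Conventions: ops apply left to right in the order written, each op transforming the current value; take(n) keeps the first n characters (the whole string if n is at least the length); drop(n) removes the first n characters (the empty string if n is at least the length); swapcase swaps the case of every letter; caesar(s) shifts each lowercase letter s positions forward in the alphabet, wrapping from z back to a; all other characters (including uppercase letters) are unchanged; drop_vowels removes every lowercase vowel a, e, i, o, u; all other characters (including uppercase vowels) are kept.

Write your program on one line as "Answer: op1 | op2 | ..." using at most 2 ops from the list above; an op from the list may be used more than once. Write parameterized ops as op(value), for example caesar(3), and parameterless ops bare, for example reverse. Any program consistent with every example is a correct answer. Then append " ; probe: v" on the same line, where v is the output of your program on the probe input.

drop_vowels | swapcase ; probe: "KVVQRPWYPLD"

Check, running the answer program on each example:
  "pxwblyvljc" -> "pxwblyvljc" -> "PXWBLYVLJC"
  "uhknsytgc" -> "hknsytgc" -> "HKNSYTGC"
  "hddchc" -> "hddchc" -> "HDDCHC"
  "wye" -> "wy" -> "WY"
  "zxyubximeljr" -> "zxybxmljr" -> "ZXYBXMLJR"
  "rkelqv" -> "rklqv" -> "RKLQV"
  probe: "kvvqrpwypald" -> "kvvqrpwypld" -> "KVVQRPWYPLD"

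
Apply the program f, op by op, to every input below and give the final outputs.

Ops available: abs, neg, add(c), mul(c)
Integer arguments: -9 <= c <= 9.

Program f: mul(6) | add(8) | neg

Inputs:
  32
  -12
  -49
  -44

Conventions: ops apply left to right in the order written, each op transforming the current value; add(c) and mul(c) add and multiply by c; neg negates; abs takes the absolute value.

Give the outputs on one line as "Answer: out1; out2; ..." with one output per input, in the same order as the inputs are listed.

Execution, op by op:
  32 -> 192 -> 200 -> -200
  -12 -> -72 -> -64 -> 64
  -49 -> -294 -> -286 -> 286
  -44 -> -264 -> -256 -> 256

-200; 64; 286; 256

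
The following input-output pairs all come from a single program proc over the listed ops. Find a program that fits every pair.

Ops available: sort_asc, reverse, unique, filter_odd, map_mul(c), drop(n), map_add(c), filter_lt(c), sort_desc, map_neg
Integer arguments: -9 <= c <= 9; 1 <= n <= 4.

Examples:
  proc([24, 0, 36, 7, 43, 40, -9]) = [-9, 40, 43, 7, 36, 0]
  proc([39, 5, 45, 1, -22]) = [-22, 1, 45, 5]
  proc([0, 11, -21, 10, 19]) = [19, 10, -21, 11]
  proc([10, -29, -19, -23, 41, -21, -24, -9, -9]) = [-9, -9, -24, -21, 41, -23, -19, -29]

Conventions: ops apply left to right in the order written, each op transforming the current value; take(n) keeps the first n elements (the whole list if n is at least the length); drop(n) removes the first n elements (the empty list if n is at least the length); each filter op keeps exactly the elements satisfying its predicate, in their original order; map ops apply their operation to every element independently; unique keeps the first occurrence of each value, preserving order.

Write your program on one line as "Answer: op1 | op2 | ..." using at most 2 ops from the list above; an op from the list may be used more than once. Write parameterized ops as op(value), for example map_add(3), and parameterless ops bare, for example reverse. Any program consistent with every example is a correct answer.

drop(1) | reverse

Check, running the answer program on each example:
  [24, 0, 36, 7, 43, 40, -9] -> [0, 36, 7, 43, 40, -9] -> [-9, 40, 43, 7, 36, 0]
  [39, 5, 45, 1, -22] -> [5, 45, 1, -22] -> [-22, 1, 45, 5]
  [0, 11, -21, 10, 19] -> [11, -21, 10, 19] -> [19, 10, -21, 11]
  [10, -29, -19, -23, 41, -21, -24, -9, -9] -> [-29, -19, -23, 41, -21, -24, -9, -9] -> [-9, -9, -24, -21, 41, -23, -19, -29]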